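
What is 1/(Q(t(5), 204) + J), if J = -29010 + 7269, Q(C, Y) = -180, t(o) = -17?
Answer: -1/21921 ≈ -4.5618e-5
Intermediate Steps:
J = -21741
1/(Q(t(5), 204) + J) = 1/(-180 - 21741) = 1/(-21921) = -1/21921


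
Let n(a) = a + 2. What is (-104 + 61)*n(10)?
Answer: -516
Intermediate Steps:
n(a) = 2 + a
(-104 + 61)*n(10) = (-104 + 61)*(2 + 10) = -43*12 = -516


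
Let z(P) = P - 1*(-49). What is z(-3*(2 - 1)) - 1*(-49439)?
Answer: 49485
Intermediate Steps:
z(P) = 49 + P (z(P) = P + 49 = 49 + P)
z(-3*(2 - 1)) - 1*(-49439) = (49 - 3*(2 - 1)) - 1*(-49439) = (49 - 3*1) + 49439 = (49 - 3) + 49439 = 46 + 49439 = 49485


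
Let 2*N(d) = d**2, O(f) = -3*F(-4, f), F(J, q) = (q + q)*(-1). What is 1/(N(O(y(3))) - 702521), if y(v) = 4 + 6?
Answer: -1/700721 ≈ -1.4271e-6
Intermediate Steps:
y(v) = 10
F(J, q) = -2*q (F(J, q) = (2*q)*(-1) = -2*q)
O(f) = 6*f (O(f) = -(-6)*f = 6*f)
N(d) = d**2/2
1/(N(O(y(3))) - 702521) = 1/((6*10)**2/2 - 702521) = 1/((1/2)*60**2 - 702521) = 1/((1/2)*3600 - 702521) = 1/(1800 - 702521) = 1/(-700721) = -1/700721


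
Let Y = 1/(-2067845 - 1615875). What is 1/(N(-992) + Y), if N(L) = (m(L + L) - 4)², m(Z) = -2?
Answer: 3683720/132613919 ≈ 0.027778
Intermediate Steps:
N(L) = 36 (N(L) = (-2 - 4)² = (-6)² = 36)
Y = -1/3683720 (Y = 1/(-3683720) = -1/3683720 ≈ -2.7146e-7)
1/(N(-992) + Y) = 1/(36 - 1/3683720) = 1/(132613919/3683720) = 3683720/132613919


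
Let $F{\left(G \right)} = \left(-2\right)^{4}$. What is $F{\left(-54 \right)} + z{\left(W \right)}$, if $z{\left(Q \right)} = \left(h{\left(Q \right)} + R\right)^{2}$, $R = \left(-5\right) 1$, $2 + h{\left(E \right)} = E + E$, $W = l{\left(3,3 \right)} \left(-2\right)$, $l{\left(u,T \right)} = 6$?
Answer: $977$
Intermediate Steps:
$W = -12$ ($W = 6 \left(-2\right) = -12$)
$h{\left(E \right)} = -2 + 2 E$ ($h{\left(E \right)} = -2 + \left(E + E\right) = -2 + 2 E$)
$R = -5$
$z{\left(Q \right)} = \left(-7 + 2 Q\right)^{2}$ ($z{\left(Q \right)} = \left(\left(-2 + 2 Q\right) - 5\right)^{2} = \left(-7 + 2 Q\right)^{2}$)
$F{\left(G \right)} = 16$
$F{\left(-54 \right)} + z{\left(W \right)} = 16 + \left(-7 + 2 \left(-12\right)\right)^{2} = 16 + \left(-7 - 24\right)^{2} = 16 + \left(-31\right)^{2} = 16 + 961 = 977$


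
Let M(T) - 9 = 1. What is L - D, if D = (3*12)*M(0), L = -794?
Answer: -1154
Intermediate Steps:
M(T) = 10 (M(T) = 9 + 1 = 10)
D = 360 (D = (3*12)*10 = 36*10 = 360)
L - D = -794 - 1*360 = -794 - 360 = -1154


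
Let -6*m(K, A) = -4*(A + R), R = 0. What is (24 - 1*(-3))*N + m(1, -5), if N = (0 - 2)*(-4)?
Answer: 638/3 ≈ 212.67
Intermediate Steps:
m(K, A) = 2*A/3 (m(K, A) = -(-2)*(A + 0)/3 = -(-2)*A/3 = 2*A/3)
N = 8 (N = -2*(-4) = 8)
(24 - 1*(-3))*N + m(1, -5) = (24 - 1*(-3))*8 + (⅔)*(-5) = (24 + 3)*8 - 10/3 = 27*8 - 10/3 = 216 - 10/3 = 638/3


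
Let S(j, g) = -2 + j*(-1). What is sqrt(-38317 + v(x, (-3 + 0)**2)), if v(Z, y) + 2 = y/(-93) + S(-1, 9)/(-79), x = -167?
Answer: I*sqrt(229822577213)/2449 ≈ 195.75*I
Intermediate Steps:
S(j, g) = -2 - j
v(Z, y) = -157/79 - y/93 (v(Z, y) = -2 + (y/(-93) + (-2 - 1*(-1))/(-79)) = -2 + (y*(-1/93) + (-2 + 1)*(-1/79)) = -2 + (-y/93 - 1*(-1/79)) = -2 + (-y/93 + 1/79) = -2 + (1/79 - y/93) = -157/79 - y/93)
sqrt(-38317 + v(x, (-3 + 0)**2)) = sqrt(-38317 + (-157/79 - (-3 + 0)**2/93)) = sqrt(-38317 + (-157/79 - 1/93*(-3)**2)) = sqrt(-38317 + (-157/79 - 1/93*9)) = sqrt(-38317 + (-157/79 - 3/31)) = sqrt(-38317 - 5104/2449) = sqrt(-93843437/2449) = I*sqrt(229822577213)/2449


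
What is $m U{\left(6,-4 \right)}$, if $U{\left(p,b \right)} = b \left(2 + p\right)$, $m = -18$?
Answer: $576$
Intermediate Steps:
$m U{\left(6,-4 \right)} = - 18 \left(- 4 \left(2 + 6\right)\right) = - 18 \left(\left(-4\right) 8\right) = \left(-18\right) \left(-32\right) = 576$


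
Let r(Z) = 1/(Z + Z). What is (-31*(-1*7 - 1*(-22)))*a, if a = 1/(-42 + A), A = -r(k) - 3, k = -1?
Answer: 930/89 ≈ 10.449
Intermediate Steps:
r(Z) = 1/(2*Z)
A = -5/2 (A = -1/(2*(-1)) - 3 = -(-1)/2 - 3 = -1*(-1/2) - 3 = 1/2 - 3 = -5/2 ≈ -2.5000)
a = -2/89 (a = 1/(-42 - 5/2) = 1/(-89/2) = -2/89 ≈ -0.022472)
(-31*(-1*7 - 1*(-22)))*a = -31*(-1*7 - 1*(-22))*(-2/89) = -31*(-7 + 22)*(-2/89) = -31*15*(-2/89) = -465*(-2/89) = 930/89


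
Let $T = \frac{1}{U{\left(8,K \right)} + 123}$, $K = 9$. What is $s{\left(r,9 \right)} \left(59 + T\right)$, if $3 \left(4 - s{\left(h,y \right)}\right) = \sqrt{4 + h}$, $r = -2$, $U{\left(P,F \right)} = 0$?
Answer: $\frac{29032}{123} - \frac{7258 \sqrt{2}}{369} \approx 208.22$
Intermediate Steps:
$s{\left(h,y \right)} = 4 - \frac{\sqrt{4 + h}}{3}$
$T = \frac{1}{123}$ ($T = \frac{1}{0 + 123} = \frac{1}{123} \approx 0.0081301$)
$s{\left(r,9 \right)} \left(59 + T\right) = \left(4 - \frac{\sqrt{4 - 2}}{3}\right) \left(59 + \frac{1}{123}\right) = \left(4 - \frac{\sqrt{2}}{3}\right) \frac{7258}{123} = \frac{29032}{123} - \frac{7258 \sqrt{2}}{369}$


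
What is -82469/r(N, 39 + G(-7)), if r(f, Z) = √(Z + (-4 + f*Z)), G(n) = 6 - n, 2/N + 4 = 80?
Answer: -82469*√17822/938 ≈ -11737.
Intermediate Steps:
N = 1/38 (N = 2/(-4 + 80) = 2/76 = 2*(1/76) = 1/38 ≈ 0.026316)
r(f, Z) = √(-4 + Z + Z*f) (r(f, Z) = √(Z + (-4 + Z*f)) = √(-4 + Z + Z*f))
-82469/r(N, 39 + G(-7)) = -82469/√(-4 + (39 + (6 - 1*(-7))) + (39 + (6 - 1*(-7)))*(1/38)) = -82469/√(-4 + (39 + (6 + 7)) + (39 + (6 + 7))*(1/38)) = -82469/√(-4 + (39 + 13) + (39 + 13)*(1/38)) = -82469/√(-4 + 52 + 52*(1/38)) = -82469/√(-4 + 52 + 26/19) = -82469*√17822/938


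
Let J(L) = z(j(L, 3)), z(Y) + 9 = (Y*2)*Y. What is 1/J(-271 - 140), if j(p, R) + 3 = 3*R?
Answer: 1/63 ≈ 0.015873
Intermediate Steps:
j(p, R) = -3 + 3*R
z(Y) = -9 + 2*Y² (z(Y) = -9 + (Y*2)*Y = -9 + (2*Y)*Y = -9 + 2*Y²)
J(L) = 63 (J(L) = -9 + 2*(-3 + 3*3)² = -9 + 2*(-3 + 9)² = -9 + 2*6² = -9 + 2*36 = -9 + 72 = 63)
1/J(-271 - 140) = 1/63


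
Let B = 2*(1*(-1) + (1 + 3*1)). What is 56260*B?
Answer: 337560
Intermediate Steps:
B = 6 (B = 2*(-1 + (1 + 3)) = 2*(-1 + 4) = 2*3 = 6)
56260*B = 56260*6 = 337560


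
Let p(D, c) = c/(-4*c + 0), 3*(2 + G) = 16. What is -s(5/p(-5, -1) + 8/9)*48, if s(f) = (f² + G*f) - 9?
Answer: -379120/27 ≈ -14041.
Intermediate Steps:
G = 10/3 (G = -2 + (⅓)*16 = -2 + 16/3 = 10/3 ≈ 3.3333)
p(D, c) = -¼ (p(D, c) = c/((-4*c)) = c*(-1/(4*c)) = -¼)
s(f) = -9 + f² + 10*f/3 (s(f) = (f² + 10*f/3) - 9 = -9 + f² + 10*f/3)
-s(5/p(-5, -1) + 8/9)*48 = -(-9 + (5/(-¼) + 8/9)² + 10*(5/(-¼) + 8/9)/3)*48 = -(-9 + (5*(-4) + 8*(⅑))² + 10*(5*(-4) + 8*(⅑))/3)*48 = -(-9 + (-20 + 8/9)² + 10*(-20 + 8/9)/3)*48 = -(-9 + (-172/9)² + (10/3)*(-172/9))*48 = -(-9 + 29584/81 - 1720/27)*48 = -23695*48/81 = -1*379120/27 = -379120/27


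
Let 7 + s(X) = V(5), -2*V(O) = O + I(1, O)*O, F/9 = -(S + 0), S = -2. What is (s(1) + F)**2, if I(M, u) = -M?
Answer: 121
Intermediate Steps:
F = 18 (F = 9*(-(-2 + 0)) = 9*(-1*(-2)) = 9*2 = 18)
V(O) = 0 (V(O) = -(O + (-1*1)*O)/2 = -(O - O)/2 = -1/2*0 = 0)
s(X) = -7 (s(X) = -7 + 0 = -7)
(s(1) + F)**2 = (-7 + 18)**2 = 11**2 = 121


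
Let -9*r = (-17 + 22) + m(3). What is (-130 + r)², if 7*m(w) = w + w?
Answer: 67749361/3969 ≈ 17070.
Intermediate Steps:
m(w) = 2*w/7 (m(w) = (w + w)/7 = (2*w)/7 = 2*w/7)
r = -41/63 (r = -((-17 + 22) + (2/7)*3)/9 = -(5 + 6/7)/9 = -⅑*41/7 = -41/63 ≈ -0.65079)
(-130 + r)² = (-130 - 41/63)² = (-8231/63)² = 67749361/3969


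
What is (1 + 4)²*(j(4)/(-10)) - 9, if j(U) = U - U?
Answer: -9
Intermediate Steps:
j(U) = 0
(1 + 4)²*(j(4)/(-10)) - 9 = (1 + 4)²*(0/(-10)) - 9 = 5²*(0*(-⅒)) - 9 = 25*0 - 9 = 0 - 9 = -9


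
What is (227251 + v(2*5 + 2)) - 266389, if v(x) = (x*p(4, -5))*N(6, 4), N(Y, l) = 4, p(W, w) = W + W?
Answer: -38754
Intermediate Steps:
p(W, w) = 2*W
v(x) = 32*x (v(x) = (x*(2*4))*4 = (x*8)*4 = (8*x)*4 = 32*x)
(227251 + v(2*5 + 2)) - 266389 = (227251 + 32*(2*5 + 2)) - 266389 = (227251 + 32*(10 + 2)) - 266389 = (227251 + 32*12) - 266389 = (227251 + 384) - 266389 = 227635 - 266389 = -38754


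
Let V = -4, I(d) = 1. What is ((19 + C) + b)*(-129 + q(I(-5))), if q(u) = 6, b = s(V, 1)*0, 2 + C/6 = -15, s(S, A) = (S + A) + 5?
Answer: 10209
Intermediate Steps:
s(S, A) = 5 + A + S (s(S, A) = (A + S) + 5 = 5 + A + S)
C = -102 (C = -12 + 6*(-15) = -12 - 90 = -102)
b = 0 (b = (5 + 1 - 4)*0 = 2*0 = 0)
((19 + C) + b)*(-129 + q(I(-5))) = ((19 - 102) + 0)*(-129 + 6) = (-83 + 0)*(-123) = -83*(-123) = 10209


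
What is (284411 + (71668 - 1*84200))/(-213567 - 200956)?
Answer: -271879/414523 ≈ -0.65588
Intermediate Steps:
(284411 + (71668 - 1*84200))/(-213567 - 200956) = (284411 + (71668 - 84200))/(-414523) = (284411 - 12532)*(-1/414523) = 271879*(-1/414523) = -271879/414523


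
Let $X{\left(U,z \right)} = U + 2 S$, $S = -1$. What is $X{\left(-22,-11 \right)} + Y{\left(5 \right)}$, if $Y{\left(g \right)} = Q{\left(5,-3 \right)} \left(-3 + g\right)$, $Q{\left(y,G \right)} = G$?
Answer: $-30$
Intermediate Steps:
$X{\left(U,z \right)} = -2 + U$ ($X{\left(U,z \right)} = U + 2 \left(-1\right) = U - 2 = -2 + U$)
$Y{\left(g \right)} = 9 - 3 g$ ($Y{\left(g \right)} = - 3 \left(-3 + g\right) = 9 - 3 g$)
$X{\left(-22,-11 \right)} + Y{\left(5 \right)} = \left(-2 - 22\right) + \left(9 - 15\right) = -24 + \left(9 - 15\right) = -24 - 6 = -30$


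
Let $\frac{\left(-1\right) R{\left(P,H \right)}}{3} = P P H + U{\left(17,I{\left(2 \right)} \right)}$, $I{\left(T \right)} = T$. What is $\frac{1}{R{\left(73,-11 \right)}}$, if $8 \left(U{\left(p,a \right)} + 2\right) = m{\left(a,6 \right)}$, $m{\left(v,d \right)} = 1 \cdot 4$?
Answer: $\frac{2}{351723} \approx 5.6863 \cdot 10^{-6}$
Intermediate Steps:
$m{\left(v,d \right)} = 4$
$U{\left(p,a \right)} = - \frac{3}{2}$ ($U{\left(p,a \right)} = -2 + \frac{1}{8} \cdot 4 = -2 + \frac{1}{2} = - \frac{3}{2}$)
$R{\left(P,H \right)} = \frac{9}{2} - 3 H P^{2}$ ($R{\left(P,H \right)} = - 3 \left(P P H - \frac{3}{2}\right) = - 3 \left(P^{2} H - \frac{3}{2}\right) = - 3 \left(H P^{2} - \frac{3}{2}\right) = - 3 \left(- \frac{3}{2} + H P^{2}\right) = \frac{9}{2} - 3 H P^{2}$)
$\frac{1}{R{\left(73,-11 \right)}} = \frac{1}{\frac{9}{2} - - 33 \cdot 73^{2}} = \frac{1}{\frac{9}{2} - \left(-33\right) 5329} = \frac{1}{\frac{9}{2} + 175857} = \frac{1}{\frac{351723}{2}} = \frac{2}{351723}$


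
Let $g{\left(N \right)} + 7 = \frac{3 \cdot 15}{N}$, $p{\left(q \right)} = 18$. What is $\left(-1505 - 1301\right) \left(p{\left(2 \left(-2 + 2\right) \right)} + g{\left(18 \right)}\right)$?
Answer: $-37881$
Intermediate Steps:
$g{\left(N \right)} = -7 + \frac{45}{N}$ ($g{\left(N \right)} = -7 + \frac{3 \cdot 15}{N} = -7 + \frac{45}{N}$)
$\left(-1505 - 1301\right) \left(p{\left(2 \left(-2 + 2\right) \right)} + g{\left(18 \right)}\right) = \left(-1505 - 1301\right) \left(18 - \left(7 - \frac{45}{18}\right)\right) = - 2806 \left(18 + \left(-7 + 45 \cdot \frac{1}{18}\right)\right) = - 2806 \left(18 + \left(-7 + \frac{5}{2}\right)\right) = - 2806 \left(18 - \frac{9}{2}\right) = \left(-2806\right) \frac{27}{2} = -37881$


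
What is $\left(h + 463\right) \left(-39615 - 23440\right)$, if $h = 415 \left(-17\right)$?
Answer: $415658560$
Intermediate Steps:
$h = -7055$
$\left(h + 463\right) \left(-39615 - 23440\right) = \left(-7055 + 463\right) \left(-39615 - 23440\right) = \left(-6592\right) \left(-63055\right) = 415658560$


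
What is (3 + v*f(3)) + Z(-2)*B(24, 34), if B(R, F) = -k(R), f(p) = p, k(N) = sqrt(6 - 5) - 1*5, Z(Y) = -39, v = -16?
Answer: -201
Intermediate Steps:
k(N) = -4 (k(N) = sqrt(1) - 5 = 1 - 5 = -4)
B(R, F) = 4 (B(R, F) = -1*(-4) = 4)
(3 + v*f(3)) + Z(-2)*B(24, 34) = (3 - 16*3) - 39*4 = (3 - 48) - 156 = -45 - 156 = -201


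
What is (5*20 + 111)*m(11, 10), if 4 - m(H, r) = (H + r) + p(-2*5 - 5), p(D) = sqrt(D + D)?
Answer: -3587 - 211*I*sqrt(30) ≈ -3587.0 - 1155.7*I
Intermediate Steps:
p(D) = sqrt(2)*sqrt(D) (p(D) = sqrt(2*D) = sqrt(2)*sqrt(D))
m(H, r) = 4 - H - r - I*sqrt(30) (m(H, r) = 4 - ((H + r) + sqrt(2)*sqrt(-2*5 - 5)) = 4 - ((H + r) + sqrt(2)*sqrt(-10 - 5)) = 4 - ((H + r) + sqrt(2)*sqrt(-15)) = 4 - ((H + r) + sqrt(2)*(I*sqrt(15))) = 4 - ((H + r) + I*sqrt(30)) = 4 - (H + r + I*sqrt(30)) = 4 + (-H - r - I*sqrt(30)) = 4 - H - r - I*sqrt(30))
(5*20 + 111)*m(11, 10) = (5*20 + 111)*(4 - 1*11 - 1*10 - I*sqrt(30)) = (100 + 111)*(4 - 11 - 10 - I*sqrt(30)) = 211*(-17 - I*sqrt(30)) = -3587 - 211*I*sqrt(30)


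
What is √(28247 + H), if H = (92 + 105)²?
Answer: 4*√4191 ≈ 258.95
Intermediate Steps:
H = 38809 (H = 197² = 38809)
√(28247 + H) = √(28247 + 38809) = √67056 = 4*√4191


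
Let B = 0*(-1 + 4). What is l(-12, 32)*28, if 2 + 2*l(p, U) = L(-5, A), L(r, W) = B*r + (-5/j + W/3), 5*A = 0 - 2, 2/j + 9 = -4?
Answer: 6377/15 ≈ 425.13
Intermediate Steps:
j = -2/13 (j = 2/(-9 - 4) = 2/(-13) = 2*(-1/13) = -2/13 ≈ -0.15385)
B = 0 (B = 0*3 = 0)
A = -2/5 (A = (0 - 2)/5 = (1/5)*(-2) = -2/5 ≈ -0.40000)
L(r, W) = 65/2 + W/3 (L(r, W) = 0*r + (-5/(-2/13) + W/3) = 0 + (-5*(-13/2) + W*(1/3)) = 0 + (65/2 + W/3) = 65/2 + W/3)
l(p, U) = 911/60 (l(p, U) = -1 + (65/2 + (1/3)*(-2/5))/2 = -1 + (65/2 - 2/15)/2 = -1 + (1/2)*(971/30) = -1 + 971/60 = 911/60)
l(-12, 32)*28 = (911/60)*28 = 6377/15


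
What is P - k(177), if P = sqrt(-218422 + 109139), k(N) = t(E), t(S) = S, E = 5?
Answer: -5 + I*sqrt(109283) ≈ -5.0 + 330.58*I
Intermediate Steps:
k(N) = 5
P = I*sqrt(109283) (P = sqrt(-109283) = I*sqrt(109283) ≈ 330.58*I)
P - k(177) = I*sqrt(109283) - 1*5 = I*sqrt(109283) - 5 = -5 + I*sqrt(109283)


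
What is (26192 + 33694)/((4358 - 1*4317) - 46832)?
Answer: -2218/1733 ≈ -1.2799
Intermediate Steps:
(26192 + 33694)/((4358 - 1*4317) - 46832) = 59886/((4358 - 4317) - 46832) = 59886/(41 - 46832) = 59886/(-46791) = 59886*(-1/46791) = -2218/1733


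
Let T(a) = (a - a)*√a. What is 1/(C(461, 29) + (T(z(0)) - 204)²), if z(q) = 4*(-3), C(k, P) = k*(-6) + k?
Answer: 1/39311 ≈ 2.5438e-5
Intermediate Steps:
C(k, P) = -5*k (C(k, P) = -6*k + k = -5*k)
z(q) = -12
T(a) = 0 (T(a) = 0*√a = 0)
1/(C(461, 29) + (T(z(0)) - 204)²) = 1/(-5*461 + (0 - 204)²) = 1/(-2305 + (-204)²) = 1/(-2305 + 41616) = 1/39311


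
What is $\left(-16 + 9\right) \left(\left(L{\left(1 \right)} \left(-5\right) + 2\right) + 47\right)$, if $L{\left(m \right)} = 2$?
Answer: $-273$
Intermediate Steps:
$\left(-16 + 9\right) \left(\left(L{\left(1 \right)} \left(-5\right) + 2\right) + 47\right) = \left(-16 + 9\right) \left(\left(2 \left(-5\right) + 2\right) + 47\right) = - 7 \left(\left(-10 + 2\right) + 47\right) = - 7 \left(-8 + 47\right) = \left(-7\right) 39 = -273$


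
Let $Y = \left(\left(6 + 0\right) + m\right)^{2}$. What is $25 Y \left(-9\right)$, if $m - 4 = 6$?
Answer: $-57600$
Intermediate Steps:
$m = 10$ ($m = 4 + 6 = 10$)
$Y = 256$ ($Y = \left(\left(6 + 0\right) + 10\right)^{2} = \left(6 + 10\right)^{2} = 16^{2} = 256$)
$25 Y \left(-9\right) = 25 \cdot 256 \left(-9\right) = 6400 \left(-9\right) = -57600$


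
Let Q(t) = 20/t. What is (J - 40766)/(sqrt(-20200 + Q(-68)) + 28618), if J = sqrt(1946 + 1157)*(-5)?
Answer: -19832903596/13923172113 - 2432530*sqrt(3103)/13923172113 + 5*I*sqrt(18114957155)/13923172113 + 40766*I*sqrt(5837885)/13923172113 ≈ -1.4342 + 0.0071227*I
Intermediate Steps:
J = -5*sqrt(3103) (J = sqrt(3103)*(-5) = -5*sqrt(3103) ≈ -278.52)
(J - 40766)/(sqrt(-20200 + Q(-68)) + 28618) = (-5*sqrt(3103) - 40766)/(sqrt(-20200 + 20/(-68)) + 28618) = (-40766 - 5*sqrt(3103))/(sqrt(-20200 + 20*(-1/68)) + 28618) = (-40766 - 5*sqrt(3103))/(sqrt(-20200 - 5/17) + 28618) = (-40766 - 5*sqrt(3103))/(sqrt(-343405/17) + 28618) = (-40766 - 5*sqrt(3103))/(I*sqrt(5837885)/17 + 28618) = (-40766 - 5*sqrt(3103))/(28618 + I*sqrt(5837885)/17)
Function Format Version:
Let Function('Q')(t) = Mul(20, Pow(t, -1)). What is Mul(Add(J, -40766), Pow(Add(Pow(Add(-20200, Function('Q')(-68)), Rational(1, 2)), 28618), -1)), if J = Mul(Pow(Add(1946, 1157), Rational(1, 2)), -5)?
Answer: Add(Rational(-19832903596, 13923172113), Mul(Rational(-2432530, 13923172113), Pow(3103, Rational(1, 2))), Mul(Rational(5, 13923172113), I, Pow(18114957155, Rational(1, 2))), Mul(Rational(40766, 13923172113), I, Pow(5837885, Rational(1, 2)))) ≈ Add(-1.4342, Mul(0.0071227, I))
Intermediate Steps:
J = Mul(-5, Pow(3103, Rational(1, 2))) (J = Mul(Pow(3103, Rational(1, 2)), -5) = Mul(-5, Pow(3103, Rational(1, 2))) ≈ -278.52)
Mul(Add(J, -40766), Pow(Add(Pow(Add(-20200, Function('Q')(-68)), Rational(1, 2)), 28618), -1)) = Mul(Add(Mul(-5, Pow(3103, Rational(1, 2))), -40766), Pow(Add(Pow(Add(-20200, Mul(20, Pow(-68, -1))), Rational(1, 2)), 28618), -1)) = Mul(Add(-40766, Mul(-5, Pow(3103, Rational(1, 2)))), Pow(Add(Pow(Add(-20200, Mul(20, Rational(-1, 68))), Rational(1, 2)), 28618), -1)) = Mul(Add(-40766, Mul(-5, Pow(3103, Rational(1, 2)))), Pow(Add(Pow(Add(-20200, Rational(-5, 17)), Rational(1, 2)), 28618), -1)) = Mul(Add(-40766, Mul(-5, Pow(3103, Rational(1, 2)))), Pow(Add(Pow(Rational(-343405, 17), Rational(1, 2)), 28618), -1)) = Mul(Add(-40766, Mul(-5, Pow(3103, Rational(1, 2)))), Pow(Add(Mul(Rational(1, 17), I, Pow(5837885, Rational(1, 2))), 28618), -1)) = Mul(Add(-40766, Mul(-5, Pow(3103, Rational(1, 2)))), Pow(Add(28618, Mul(Rational(1, 17), I, Pow(5837885, Rational(1, 2)))), -1)) = Mul(Pow(Add(28618, Mul(Rational(1, 17), I, Pow(5837885, Rational(1, 2)))), -1), Add(-40766, Mul(-5, Pow(3103, Rational(1, 2)))))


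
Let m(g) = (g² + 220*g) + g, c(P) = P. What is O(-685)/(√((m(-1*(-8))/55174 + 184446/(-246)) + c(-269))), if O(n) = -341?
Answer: 2387*I*√26597881511022/1152271434 ≈ 10.684*I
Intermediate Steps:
m(g) = g² + 221*g
O(-685)/(√((m(-1*(-8))/55174 + 184446/(-246)) + c(-269))) = -341/√((((-1*(-8))*(221 - 1*(-8)))/55174 + 184446/(-246)) - 269) = -341/√(((8*(221 + 8))*(1/55174) + 184446*(-1/246)) - 269) = -341/√(((8*229)*(1/55174) - 30741/41) - 269) = -341/√((1832*(1/55174) - 30741/41) - 269) = -341/√((916/27587 - 30741/41) - 269) = -341/√(-848014411/1131067 - 269) = -341*(-7*I*√26597881511022/1152271434) = -(-2387)*I*√26597881511022/1152271434 = 2387*I*√26597881511022/1152271434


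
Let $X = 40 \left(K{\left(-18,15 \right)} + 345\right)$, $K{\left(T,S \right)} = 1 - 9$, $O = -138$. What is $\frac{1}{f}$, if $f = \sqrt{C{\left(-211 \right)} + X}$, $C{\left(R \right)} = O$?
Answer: $\frac{\sqrt{13342}}{13342} \approx 0.0086574$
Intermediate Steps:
$C{\left(R \right)} = -138$
$K{\left(T,S \right)} = -8$ ($K{\left(T,S \right)} = 1 - 9 = -8$)
$X = 13480$ ($X = 40 \left(-8 + 345\right) = 40 \cdot 337 = 13480$)
$f = \sqrt{13342}$ ($f = \sqrt{-138 + 13480} = \sqrt{13342} \approx 115.51$)
$\frac{1}{f} = \frac{1}{\sqrt{13342}} = \frac{\sqrt{13342}}{13342}$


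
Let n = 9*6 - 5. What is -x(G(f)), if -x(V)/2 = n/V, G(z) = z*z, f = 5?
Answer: 98/25 ≈ 3.9200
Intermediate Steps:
n = 49 (n = 54 - 5 = 49)
G(z) = z²
x(V) = -98/V
-x(G(f)) = -(-98)/(5²) = -(-98)/25 = -1*(-98/25) = 98/25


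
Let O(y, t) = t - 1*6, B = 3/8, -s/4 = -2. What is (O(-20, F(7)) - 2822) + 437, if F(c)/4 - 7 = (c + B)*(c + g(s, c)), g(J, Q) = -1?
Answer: -2186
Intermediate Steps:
s = 8 (s = -4*(-2) = 8)
B = 3/8 (B = 3*(⅛) = 3/8 ≈ 0.37500)
F(c) = 28 + 4*(-1 + c)*(3/8 + c) (F(c) = 28 + 4*((c + 3/8)*(c - 1)) = 28 + 4*((3/8 + c)*(-1 + c)) = 28 + 4*((-1 + c)*(3/8 + c)) = 28 + 4*(-1 + c)*(3/8 + c))
O(y, t) = -6 + t (O(y, t) = t - 6 = -6 + t)
(O(-20, F(7)) - 2822) + 437 = ((-6 + (53/2 + 4*7² - 5/2*7)) - 2822) + 437 = ((-6 + (53/2 + 4*49 - 35/2)) - 2822) + 437 = ((-6 + (53/2 + 196 - 35/2)) - 2822) + 437 = ((-6 + 205) - 2822) + 437 = (199 - 2822) + 437 = -2623 + 437 = -2186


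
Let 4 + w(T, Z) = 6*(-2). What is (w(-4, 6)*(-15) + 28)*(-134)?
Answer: -35912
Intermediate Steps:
w(T, Z) = -16 (w(T, Z) = -4 + 6*(-2) = -4 - 12 = -16)
(w(-4, 6)*(-15) + 28)*(-134) = (-16*(-15) + 28)*(-134) = (240 + 28)*(-134) = 268*(-134) = -35912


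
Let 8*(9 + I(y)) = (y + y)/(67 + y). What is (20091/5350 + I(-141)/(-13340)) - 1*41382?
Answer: -3014223013599/72845600 ≈ -41378.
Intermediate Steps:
I(y) = -9 + y/(4*(67 + y)) (I(y) = -9 + ((y + y)/(67 + y))/8 = -9 + ((2*y)/(67 + y))/8 = -9 + (2*y/(67 + y))/8 = -9 + y/(4*(67 + y)))
(20091/5350 + I(-141)/(-13340)) - 1*41382 = (20091/5350 + ((-2412 - 35*(-141))/(4*(67 - 141)))/(-13340)) - 1*41382 = (20091*(1/5350) + ((¼)*(-2412 + 4935)/(-74))*(-1/13340)) - 41382 = (20091/5350 + ((¼)*(-1/74)*2523)*(-1/13340)) - 41382 = (20091/5350 - 2523/296*(-1/13340)) - 41382 = (20091/5350 + 87/136160) - 41382 = 273605601/72845600 - 41382 = -3014223013599/72845600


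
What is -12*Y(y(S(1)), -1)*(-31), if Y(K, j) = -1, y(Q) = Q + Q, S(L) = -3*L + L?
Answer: -372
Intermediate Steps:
S(L) = -2*L
y(Q) = 2*Q
-12*Y(y(S(1)), -1)*(-31) = -12*(-1)*(-31) = 12*(-31) = -372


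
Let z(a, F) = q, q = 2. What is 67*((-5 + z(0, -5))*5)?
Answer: -1005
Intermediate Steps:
z(a, F) = 2
67*((-5 + z(0, -5))*5) = 67*((-5 + 2)*5) = 67*(-3*5) = 67*(-15) = -1005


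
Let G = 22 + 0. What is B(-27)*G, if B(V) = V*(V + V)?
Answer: 32076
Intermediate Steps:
B(V) = 2*V² (B(V) = V*(2*V) = 2*V²)
G = 22
B(-27)*G = (2*(-27)²)*22 = (2*729)*22 = 1458*22 = 32076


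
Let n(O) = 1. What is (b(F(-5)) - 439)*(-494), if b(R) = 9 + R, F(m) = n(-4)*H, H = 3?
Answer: 210938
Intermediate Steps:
F(m) = 3 (F(m) = 1*3 = 3)
(b(F(-5)) - 439)*(-494) = ((9 + 3) - 439)*(-494) = (12 - 439)*(-494) = -427*(-494) = 210938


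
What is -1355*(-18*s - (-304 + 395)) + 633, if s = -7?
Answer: -46792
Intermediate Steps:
-1355*(-18*s - (-304 + 395)) + 633 = -1355*(-18*(-7) - (-304 + 395)) + 633 = -1355*(126 - 1*91) + 633 = -1355*(126 - 91) + 633 = -1355*35 + 633 = -47425 + 633 = -46792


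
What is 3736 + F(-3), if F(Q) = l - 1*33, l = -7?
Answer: 3696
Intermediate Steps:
F(Q) = -40 (F(Q) = -7 - 1*33 = -7 - 33 = -40)
3736 + F(-3) = 3736 - 40 = 3696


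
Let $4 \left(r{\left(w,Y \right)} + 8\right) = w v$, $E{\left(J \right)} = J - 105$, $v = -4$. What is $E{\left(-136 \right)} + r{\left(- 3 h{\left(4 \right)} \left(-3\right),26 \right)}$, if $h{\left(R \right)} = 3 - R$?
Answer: $-240$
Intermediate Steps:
$E{\left(J \right)} = -105 + J$
$r{\left(w,Y \right)} = -8 - w$ ($r{\left(w,Y \right)} = -8 + \frac{w \left(-4\right)}{4} = -8 + \frac{\left(-4\right) w}{4} = -8 - w$)
$E{\left(-136 \right)} + r{\left(- 3 h{\left(4 \right)} \left(-3\right),26 \right)} = \left(-105 - 136\right) - \left(8 + - 3 \left(3 - 4\right) \left(-3\right)\right) = -241 - \left(8 + - 3 \left(3 - 4\right) \left(-3\right)\right) = -241 - \left(8 + \left(-3\right) \left(-1\right) \left(-3\right)\right) = -241 - \left(8 + 3 \left(-3\right)\right) = -241 - -1 = -241 + \left(-8 + 9\right) = -241 + 1 = -240$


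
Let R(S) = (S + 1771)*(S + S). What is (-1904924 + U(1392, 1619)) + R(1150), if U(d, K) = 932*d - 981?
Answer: 6109739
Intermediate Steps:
U(d, K) = -981 + 932*d
R(S) = 2*S*(1771 + S) (R(S) = (1771 + S)*(2*S) = 2*S*(1771 + S))
(-1904924 + U(1392, 1619)) + R(1150) = (-1904924 + (-981 + 932*1392)) + 2*1150*(1771 + 1150) = (-1904924 + (-981 + 1297344)) + 2*1150*2921 = (-1904924 + 1296363) + 6718300 = -608561 + 6718300 = 6109739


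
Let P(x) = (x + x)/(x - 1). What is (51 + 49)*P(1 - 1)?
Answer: 0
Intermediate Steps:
P(x) = 2*x/(-1 + x) (P(x) = (2*x)/(-1 + x) = 2*x/(-1 + x))
(51 + 49)*P(1 - 1) = (51 + 49)*(2*(1 - 1)/(-1 + (1 - 1))) = 100*(2*0/(-1 + 0)) = 100*(2*0/(-1)) = 100*(2*0*(-1)) = 100*0 = 0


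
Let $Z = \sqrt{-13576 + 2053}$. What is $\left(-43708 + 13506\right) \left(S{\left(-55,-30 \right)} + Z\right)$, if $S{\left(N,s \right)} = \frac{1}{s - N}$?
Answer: $- \frac{30202}{25} - 30202 i \sqrt{11523} \approx -1208.1 - 3.242 \cdot 10^{6} i$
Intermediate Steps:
$Z = i \sqrt{11523}$ ($Z = \sqrt{-11523} = i \sqrt{11523} \approx 107.35 i$)
$\left(-43708 + 13506\right) \left(S{\left(-55,-30 \right)} + Z\right) = \left(-43708 + 13506\right) \left(\frac{1}{-30 - -55} + i \sqrt{11523}\right) = - 30202 \left(\frac{1}{-30 + 55} + i \sqrt{11523}\right) = - 30202 \left(\frac{1}{25} + i \sqrt{11523}\right) = - \frac{30202}{25} - 30202 i \sqrt{11523}$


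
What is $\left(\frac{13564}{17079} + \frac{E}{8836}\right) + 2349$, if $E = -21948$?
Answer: $\frac{88558173742}{37727511} \approx 2347.3$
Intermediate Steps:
$\left(\frac{13564}{17079} + \frac{E}{8836}\right) + 2349 = \left(\frac{13564}{17079} - \frac{21948}{8836}\right) + 2349 = \left(13564 \cdot \frac{1}{17079} - \frac{5487}{2209}\right) + 2349 = \left(\frac{13564}{17079} - \frac{5487}{2209}\right) + 2349 = - \frac{63749597}{37727511} + 2349 = \frac{88558173742}{37727511}$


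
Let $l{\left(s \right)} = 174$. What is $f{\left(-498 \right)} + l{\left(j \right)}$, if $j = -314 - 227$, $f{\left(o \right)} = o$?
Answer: $-324$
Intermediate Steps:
$j = -541$ ($j = -314 - 227 = -541$)
$f{\left(-498 \right)} + l{\left(j \right)} = -498 + 174 = -324$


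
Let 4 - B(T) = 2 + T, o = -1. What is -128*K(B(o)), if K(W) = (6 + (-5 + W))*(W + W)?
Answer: -3072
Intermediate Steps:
B(T) = 2 - T (B(T) = 4 - (2 + T) = 4 + (-2 - T) = 2 - T)
K(W) = 2*W*(1 + W) (K(W) = (1 + W)*(2*W) = 2*W*(1 + W))
-128*K(B(o)) = -256*(2 - 1*(-1))*(1 + (2 - 1*(-1))) = -256*(2 + 1)*(1 + (2 + 1)) = -256*3*(1 + 3) = -256*3*4 = -128*24 = -3072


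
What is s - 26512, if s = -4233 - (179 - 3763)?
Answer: -27161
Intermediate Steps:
s = -649 (s = -4233 - 1*(-3584) = -4233 + 3584 = -649)
s - 26512 = -649 - 26512 = -27161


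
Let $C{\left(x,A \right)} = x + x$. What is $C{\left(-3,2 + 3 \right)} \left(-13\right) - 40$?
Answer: $38$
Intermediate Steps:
$C{\left(x,A \right)} = 2 x$
$C{\left(-3,2 + 3 \right)} \left(-13\right) - 40 = 2 \left(-3\right) \left(-13\right) - 40 = \left(-6\right) \left(-13\right) - 40 = 78 - 40 = 38$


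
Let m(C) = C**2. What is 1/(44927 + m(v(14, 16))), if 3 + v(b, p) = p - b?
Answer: 1/44928 ≈ 2.2258e-5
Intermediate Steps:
v(b, p) = -3 + p - b (v(b, p) = -3 + (p - b) = -3 + p - b)
1/(44927 + m(v(14, 16))) = 1/(44927 + (-3 + 16 - 1*14)**2) = 1/(44927 + (-3 + 16 - 14)**2) = 1/(44927 + (-1)**2) = 1/(44927 + 1) = 1/44928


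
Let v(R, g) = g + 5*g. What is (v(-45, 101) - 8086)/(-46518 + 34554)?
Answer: 1870/2991 ≈ 0.62521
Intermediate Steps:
v(R, g) = 6*g
(v(-45, 101) - 8086)/(-46518 + 34554) = (6*101 - 8086)/(-46518 + 34554) = (606 - 8086)/(-11964) = -7480*(-1/11964) = 1870/2991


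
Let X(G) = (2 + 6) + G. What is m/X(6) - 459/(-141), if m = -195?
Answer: -7023/658 ≈ -10.673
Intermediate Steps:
X(G) = 8 + G
m/X(6) - 459/(-141) = -195/(8 + 6) - 459/(-141) = -195/14 - 459*(-1/141) = -195*1/14 + 153/47 = -195/14 + 153/47 = -7023/658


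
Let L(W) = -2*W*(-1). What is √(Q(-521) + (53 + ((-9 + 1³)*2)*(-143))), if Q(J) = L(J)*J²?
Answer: I*√282839181 ≈ 16818.0*I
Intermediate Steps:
L(W) = 2*W
Q(J) = 2*J³ (Q(J) = (2*J)*J² = 2*J³)
√(Q(-521) + (53 + ((-9 + 1³)*2)*(-143))) = √(2*(-521)³ + (53 + ((-9 + 1³)*2)*(-143))) = √(2*(-141420761) + (53 + ((-9 + 1)*2)*(-143))) = √(-282841522 + (53 - 8*2*(-143))) = √(-282841522 + (53 - 16*(-143))) = √(-282841522 + (53 + 2288)) = √(-282841522 + 2341) = √(-282839181) = I*√282839181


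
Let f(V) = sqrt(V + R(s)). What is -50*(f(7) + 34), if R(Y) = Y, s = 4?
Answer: -1700 - 50*sqrt(11) ≈ -1865.8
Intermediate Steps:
f(V) = sqrt(4 + V) (f(V) = sqrt(V + 4) = sqrt(4 + V))
-50*(f(7) + 34) = -50*(sqrt(4 + 7) + 34) = -50*(sqrt(11) + 34) = -50*(34 + sqrt(11)) = -1700 - 50*sqrt(11)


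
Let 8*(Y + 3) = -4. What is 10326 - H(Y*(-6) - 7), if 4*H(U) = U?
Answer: 20645/2 ≈ 10323.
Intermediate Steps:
Y = -7/2 (Y = -3 + (⅛)*(-4) = -3 - ½ = -7/2 ≈ -3.5000)
H(U) = U/4
10326 - H(Y*(-6) - 7) = 10326 - (-7/2*(-6) - 7)/4 = 10326 - (21 - 7)/4 = 10326 - 14/4 = 10326 - 1*7/2 = 10326 - 7/2 = 20645/2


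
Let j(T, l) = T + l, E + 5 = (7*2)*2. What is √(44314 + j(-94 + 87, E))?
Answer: √44330 ≈ 210.55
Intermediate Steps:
E = 23 (E = -5 + (7*2)*2 = -5 + 14*2 = -5 + 28 = 23)
√(44314 + j(-94 + 87, E)) = √(44314 + ((-94 + 87) + 23)) = √(44314 + (-7 + 23)) = √(44314 + 16) = √44330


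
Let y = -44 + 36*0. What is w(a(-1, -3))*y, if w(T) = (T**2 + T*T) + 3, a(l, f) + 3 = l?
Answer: -1540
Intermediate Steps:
a(l, f) = -3 + l
y = -44 (y = -44 + 0 = -44)
w(T) = 3 + 2*T**2 (w(T) = (T**2 + T**2) + 3 = 2*T**2 + 3 = 3 + 2*T**2)
w(a(-1, -3))*y = (3 + 2*(-3 - 1)**2)*(-44) = (3 + 2*(-4)**2)*(-44) = (3 + 2*16)*(-44) = (3 + 32)*(-44) = 35*(-44) = -1540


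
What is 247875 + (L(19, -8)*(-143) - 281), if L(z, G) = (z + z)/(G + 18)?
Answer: 1235253/5 ≈ 2.4705e+5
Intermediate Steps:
L(z, G) = 2*z/(18 + G) (L(z, G) = (2*z)/(18 + G) = 2*z/(18 + G))
247875 + (L(19, -8)*(-143) - 281) = 247875 + ((2*19/(18 - 8))*(-143) - 281) = 247875 + ((2*19/10)*(-143) - 281) = 247875 + ((2*19*(⅒))*(-143) - 281) = 247875 + ((19/5)*(-143) - 281) = 247875 + (-2717/5 - 281) = 247875 - 4122/5 = 1235253/5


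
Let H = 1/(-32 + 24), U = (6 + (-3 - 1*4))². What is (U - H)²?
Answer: 81/64 ≈ 1.2656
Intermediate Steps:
U = 1 (U = (6 + (-3 - 4))² = (6 - 7)² = (-1)² = 1)
H = -⅛ (H = 1/(-8) = -⅛ ≈ -0.12500)
(U - H)² = (1 - 1*(-⅛))² = (1 + ⅛)² = (9/8)² = 81/64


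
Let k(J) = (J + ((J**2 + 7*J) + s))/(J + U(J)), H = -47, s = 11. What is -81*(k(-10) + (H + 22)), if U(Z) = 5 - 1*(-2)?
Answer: 2862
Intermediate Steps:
U(Z) = 7 (U(Z) = 5 + 2 = 7)
k(J) = (11 + J**2 + 8*J)/(7 + J) (k(J) = (J + ((J**2 + 7*J) + 11))/(J + 7) = (J + (11 + J**2 + 7*J))/(7 + J) = (11 + J**2 + 8*J)/(7 + J))
-81*(k(-10) + (H + 22)) = -81*((11 + (-10)**2 + 8*(-10))/(7 - 10) + (-47 + 22)) = -81*((11 + 100 - 80)/(-3) - 25) = -81*(-1/3*31 - 25) = -81*(-31/3 - 25) = -81*(-106/3) = 2862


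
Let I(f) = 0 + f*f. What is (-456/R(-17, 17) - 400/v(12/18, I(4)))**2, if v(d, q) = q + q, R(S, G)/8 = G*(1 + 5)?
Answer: 49284/289 ≈ 170.53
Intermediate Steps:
R(S, G) = 48*G (R(S, G) = 8*(G*(1 + 5)) = 8*(G*6) = 8*(6*G) = 48*G)
I(f) = f**2 (I(f) = 0 + f**2 = f**2)
v(d, q) = 2*q
(-456/R(-17, 17) - 400/v(12/18, I(4)))**2 = (-456/(48*17) - 400/(2*4**2))**2 = (-456/816 - 400/(2*16))**2 = (-456*1/816 - 400/32)**2 = (-19/34 - 400*1/32)**2 = (-19/34 - 25/2)**2 = (-222/17)**2 = 49284/289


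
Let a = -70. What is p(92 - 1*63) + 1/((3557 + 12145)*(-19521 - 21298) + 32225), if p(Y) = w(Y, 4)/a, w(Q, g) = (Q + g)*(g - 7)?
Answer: 63449863517/44863539910 ≈ 1.4143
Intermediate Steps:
w(Q, g) = (-7 + g)*(Q + g) (w(Q, g) = (Q + g)*(-7 + g) = (-7 + g)*(Q + g))
p(Y) = 6/35 + 3*Y/70 (p(Y) = (4**2 - 7*Y - 7*4 + Y*4)/(-70) = (16 - 7*Y - 28 + 4*Y)*(-1/70) = (-12 - 3*Y)*(-1/70) = 6/35 + 3*Y/70)
p(92 - 1*63) + 1/((3557 + 12145)*(-19521 - 21298) + 32225) = (6/35 + 3*(92 - 1*63)/70) + 1/((3557 + 12145)*(-19521 - 21298) + 32225) = (6/35 + 3*(92 - 63)/70) + 1/(15702*(-40819) + 32225) = (6/35 + (3/70)*29) + 1/(-640939938 + 32225) = (6/35 + 87/70) + 1/(-640907713) = 99/70 - 1/640907713 = 63449863517/44863539910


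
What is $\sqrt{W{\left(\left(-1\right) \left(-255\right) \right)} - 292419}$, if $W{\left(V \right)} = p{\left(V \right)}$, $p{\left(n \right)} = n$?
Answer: $2 i \sqrt{73041} \approx 540.52 i$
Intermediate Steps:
$W{\left(V \right)} = V$
$\sqrt{W{\left(\left(-1\right) \left(-255\right) \right)} - 292419} = \sqrt{\left(-1\right) \left(-255\right) - 292419} = \sqrt{255 - 292419} = \sqrt{-292164} = 2 i \sqrt{73041}$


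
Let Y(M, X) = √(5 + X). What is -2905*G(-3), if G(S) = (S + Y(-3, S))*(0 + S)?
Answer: -26145 + 8715*√2 ≈ -13820.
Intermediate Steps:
G(S) = S*(S + √(5 + S)) (G(S) = (S + √(5 + S))*(0 + S) = (S + √(5 + S))*S = S*(S + √(5 + S)))
-2905*G(-3) = -(-8715)*(-3 + √(5 - 3)) = -(-8715)*(-3 + √2) = -2905*(9 - 3*√2) = -26145 + 8715*√2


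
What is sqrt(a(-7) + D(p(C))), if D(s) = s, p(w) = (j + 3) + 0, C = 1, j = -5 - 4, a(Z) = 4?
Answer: I*sqrt(2) ≈ 1.4142*I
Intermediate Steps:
j = -9
p(w) = -6 (p(w) = (-9 + 3) + 0 = -6 + 0 = -6)
sqrt(a(-7) + D(p(C))) = sqrt(4 - 6) = sqrt(-2) = I*sqrt(2)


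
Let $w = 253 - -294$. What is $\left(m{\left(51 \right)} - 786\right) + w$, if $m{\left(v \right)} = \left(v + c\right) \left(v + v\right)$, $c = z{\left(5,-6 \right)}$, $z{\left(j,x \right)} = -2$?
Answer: $4759$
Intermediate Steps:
$c = -2$
$w = 547$ ($w = 253 + 294 = 547$)
$m{\left(v \right)} = 2 v \left(-2 + v\right)$ ($m{\left(v \right)} = \left(v - 2\right) \left(v + v\right) = \left(-2 + v\right) 2 v = 2 v \left(-2 + v\right)$)
$\left(m{\left(51 \right)} - 786\right) + w = \left(2 \cdot 51 \left(-2 + 51\right) - 786\right) + 547 = \left(2 \cdot 51 \cdot 49 - 786\right) + 547 = \left(4998 - 786\right) + 547 = 4212 + 547 = 4759$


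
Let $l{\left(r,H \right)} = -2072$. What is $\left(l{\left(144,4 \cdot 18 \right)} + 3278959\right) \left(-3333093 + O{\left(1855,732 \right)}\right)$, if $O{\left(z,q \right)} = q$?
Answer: $-10919770440207$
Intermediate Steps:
$\left(l{\left(144,4 \cdot 18 \right)} + 3278959\right) \left(-3333093 + O{\left(1855,732 \right)}\right) = \left(-2072 + 3278959\right) \left(-3333093 + 732\right) = 3276887 \left(-3332361\right) = -10919770440207$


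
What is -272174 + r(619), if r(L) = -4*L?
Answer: -274650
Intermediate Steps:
-272174 + r(619) = -272174 - 4*619 = -272174 - 2476 = -274650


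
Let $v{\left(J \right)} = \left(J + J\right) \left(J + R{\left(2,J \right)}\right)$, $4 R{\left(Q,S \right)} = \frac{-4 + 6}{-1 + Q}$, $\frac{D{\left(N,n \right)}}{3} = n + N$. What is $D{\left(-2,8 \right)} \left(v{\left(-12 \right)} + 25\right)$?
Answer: $5418$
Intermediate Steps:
$D{\left(N,n \right)} = 3 N + 3 n$ ($D{\left(N,n \right)} = 3 \left(n + N\right) = 3 \left(N + n\right) = 3 N + 3 n$)
$R{\left(Q,S \right)} = \frac{1}{2 \left(-1 + Q\right)}$ ($R{\left(Q,S \right)} = \frac{\left(-4 + 6\right) \frac{1}{-1 + Q}}{4} = \frac{2 \frac{1}{-1 + Q}}{4} = \frac{1}{2 \left(-1 + Q\right)}$)
$v{\left(J \right)} = 2 J \left(\frac{1}{2} + J\right)$ ($v{\left(J \right)} = \left(J + J\right) \left(J + \frac{1}{2 \left(-1 + 2\right)}\right) = 2 J \left(J + \frac{1}{2 \cdot 1}\right) = 2 J \left(J + \frac{1}{2} \cdot 1\right) = 2 J \left(J + \frac{1}{2}\right) = 2 J \left(\frac{1}{2} + J\right)$)
$D{\left(-2,8 \right)} \left(v{\left(-12 \right)} + 25\right) = \left(3 \left(-2\right) + 3 \cdot 8\right) \left(- 12 \left(1 + 2 \left(-12\right)\right) + 25\right) = \left(-6 + 24\right) \left(- 12 \left(1 - 24\right) + 25\right) = 18 \left(\left(-12\right) \left(-23\right) + 25\right) = 18 \left(276 + 25\right) = 18 \cdot 301 = 5418$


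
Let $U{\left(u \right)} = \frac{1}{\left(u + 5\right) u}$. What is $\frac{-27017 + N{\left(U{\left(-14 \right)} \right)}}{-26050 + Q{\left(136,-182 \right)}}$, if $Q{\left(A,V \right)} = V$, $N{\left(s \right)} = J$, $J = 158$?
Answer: $\frac{8953}{8744} \approx 1.0239$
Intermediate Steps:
$U{\left(u \right)} = \frac{1}{u \left(5 + u\right)}$ ($U{\left(u \right)} = \frac{1}{\left(5 + u\right) u} = \frac{1}{u \left(5 + u\right)}$)
$N{\left(s \right)} = 158$
$\frac{-27017 + N{\left(U{\left(-14 \right)} \right)}}{-26050 + Q{\left(136,-182 \right)}} = \frac{-27017 + 158}{-26050 - 182} = - \frac{26859}{-26232} = \left(-26859\right) \left(- \frac{1}{26232}\right) = \frac{8953}{8744}$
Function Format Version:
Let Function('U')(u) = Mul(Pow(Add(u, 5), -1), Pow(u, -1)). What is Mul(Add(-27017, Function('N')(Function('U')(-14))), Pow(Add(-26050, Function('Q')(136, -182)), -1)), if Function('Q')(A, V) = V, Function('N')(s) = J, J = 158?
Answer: Rational(8953, 8744) ≈ 1.0239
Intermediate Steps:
Function('U')(u) = Mul(Pow(u, -1), Pow(Add(5, u), -1)) (Function('U')(u) = Mul(Pow(Add(5, u), -1), Pow(u, -1)) = Mul(Pow(u, -1), Pow(Add(5, u), -1)))
Function('N')(s) = 158
Mul(Add(-27017, Function('N')(Function('U')(-14))), Pow(Add(-26050, Function('Q')(136, -182)), -1)) = Mul(Add(-27017, 158), Pow(Add(-26050, -182), -1)) = Mul(-26859, Pow(-26232, -1)) = Mul(-26859, Rational(-1, 26232)) = Rational(8953, 8744)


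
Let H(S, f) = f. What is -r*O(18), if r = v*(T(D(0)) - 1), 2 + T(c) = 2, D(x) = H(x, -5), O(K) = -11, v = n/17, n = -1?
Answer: 11/17 ≈ 0.64706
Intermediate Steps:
v = -1/17 ≈ -0.058824
D(x) = -5
T(c) = 0 (T(c) = -2 + 2 = 0)
r = 1/17 (r = -(0 - 1)/17 = -1/17*(-1) = 1/17 ≈ 0.058824)
-r*O(18) = -(-11)/17 = -1*(-11/17) = 11/17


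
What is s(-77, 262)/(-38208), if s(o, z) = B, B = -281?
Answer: 281/38208 ≈ 0.0073545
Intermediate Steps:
s(o, z) = -281
s(-77, 262)/(-38208) = -281/(-38208) = -281*(-1/38208) = 281/38208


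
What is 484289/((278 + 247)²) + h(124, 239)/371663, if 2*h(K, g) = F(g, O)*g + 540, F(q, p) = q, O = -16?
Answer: 375877418339/204879228750 ≈ 1.8346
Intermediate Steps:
h(K, g) = 270 + g²/2 (h(K, g) = (g*g + 540)/2 = (g² + 540)/2 = (540 + g²)/2 = 270 + g²/2)
484289/((278 + 247)²) + h(124, 239)/371663 = 484289/((278 + 247)²) + (270 + (½)*239²)/371663 = 484289/(525²) + (270 + (½)*57121)*(1/371663) = 484289/275625 + (270 + 57121/2)*(1/371663) = 484289*(1/275625) + (57661/2)*(1/371663) = 484289/275625 + 57661/743326 = 375877418339/204879228750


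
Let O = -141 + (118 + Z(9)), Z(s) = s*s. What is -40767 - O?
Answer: -40825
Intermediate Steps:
Z(s) = s²
O = 58 (O = -141 + (118 + 9²) = -141 + (118 + 81) = -141 + 199 = 58)
-40767 - O = -40767 - 1*58 = -40767 - 58 = -40825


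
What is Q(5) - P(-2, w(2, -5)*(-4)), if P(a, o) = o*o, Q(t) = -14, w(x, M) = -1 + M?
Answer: -590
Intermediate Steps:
P(a, o) = o²
Q(5) - P(-2, w(2, -5)*(-4)) = -14 - ((-1 - 5)*(-4))² = -14 - (-6*(-4))² = -14 - 1*24² = -14 - 1*576 = -14 - 576 = -590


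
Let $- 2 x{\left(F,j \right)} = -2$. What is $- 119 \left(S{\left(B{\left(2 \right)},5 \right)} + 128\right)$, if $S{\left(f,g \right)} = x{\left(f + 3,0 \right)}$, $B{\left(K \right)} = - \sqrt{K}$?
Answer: $-15351$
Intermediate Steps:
$x{\left(F,j \right)} = 1$ ($x{\left(F,j \right)} = \left(- \frac{1}{2}\right) \left(-2\right) = 1$)
$S{\left(f,g \right)} = 1$
$- 119 \left(S{\left(B{\left(2 \right)},5 \right)} + 128\right) = - 119 \left(1 + 128\right) = \left(-119\right) 129 = -15351$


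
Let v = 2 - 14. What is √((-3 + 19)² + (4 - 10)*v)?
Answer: 2*√82 ≈ 18.111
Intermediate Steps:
v = -12
√((-3 + 19)² + (4 - 10)*v) = √((-3 + 19)² + (4 - 10)*(-12)) = √(16² - 6*(-12)) = √(256 + 72) = √328 = 2*√82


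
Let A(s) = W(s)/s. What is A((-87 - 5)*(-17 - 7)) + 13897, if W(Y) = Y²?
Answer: 16105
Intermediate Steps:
A(s) = s (A(s) = s²/s = s)
A((-87 - 5)*(-17 - 7)) + 13897 = (-87 - 5)*(-17 - 7) + 13897 = -92*(-24) + 13897 = 2208 + 13897 = 16105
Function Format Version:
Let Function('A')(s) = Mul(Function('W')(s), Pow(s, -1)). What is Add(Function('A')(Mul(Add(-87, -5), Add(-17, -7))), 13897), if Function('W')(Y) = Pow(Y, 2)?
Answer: 16105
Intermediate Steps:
Function('A')(s) = s (Function('A')(s) = Mul(Pow(s, 2), Pow(s, -1)) = s)
Add(Function('A')(Mul(Add(-87, -5), Add(-17, -7))), 13897) = Add(Mul(Add(-87, -5), Add(-17, -7)), 13897) = Add(Mul(-92, -24), 13897) = Add(2208, 13897) = 16105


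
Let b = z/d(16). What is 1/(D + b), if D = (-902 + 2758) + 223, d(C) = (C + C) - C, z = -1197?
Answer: 16/32067 ≈ 0.00049896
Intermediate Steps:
d(C) = C (d(C) = 2*C - C = C)
D = 2079 (D = 1856 + 223 = 2079)
b = -1197/16 ≈ -74.813
1/(D + b) = 1/(2079 - 1197/16) = 1/(32067/16) = 16/32067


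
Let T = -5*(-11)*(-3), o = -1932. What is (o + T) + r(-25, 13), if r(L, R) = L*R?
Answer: -2422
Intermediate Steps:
T = -165 (T = 55*(-3) = -165)
(o + T) + r(-25, 13) = (-1932 - 165) - 25*13 = -2097 - 325 = -2422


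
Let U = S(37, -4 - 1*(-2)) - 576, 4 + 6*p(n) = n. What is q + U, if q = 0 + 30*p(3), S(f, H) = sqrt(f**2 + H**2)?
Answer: -581 + sqrt(1373) ≈ -543.95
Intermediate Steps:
p(n) = -2/3 + n/6
S(f, H) = sqrt(H**2 + f**2)
U = -576 + sqrt(1373) (U = sqrt((-4 - 1*(-2))**2 + 37**2) - 576 = sqrt((-4 + 2)**2 + 1369) - 576 = sqrt((-2)**2 + 1369) - 576 = sqrt(4 + 1369) - 576 = sqrt(1373) - 576 = -576 + sqrt(1373) ≈ -538.95)
q = -5 (q = 0 + 30*(-2/3 + (1/6)*3) = 0 + 30*(-2/3 + 1/2) = 0 + 30*(-1/6) = 0 - 5 = -5)
q + U = -5 + (-576 + sqrt(1373)) = -581 + sqrt(1373)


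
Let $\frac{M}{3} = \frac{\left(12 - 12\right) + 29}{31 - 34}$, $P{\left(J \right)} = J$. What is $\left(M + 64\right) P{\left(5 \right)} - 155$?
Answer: $20$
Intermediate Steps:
$M = -29$ ($M = 3 \frac{\left(12 - 12\right) + 29}{31 - 34} = 3 \frac{\left(12 - 12\right) + 29}{-3} = 3 \left(0 + 29\right) \left(- \frac{1}{3}\right) = 3 \cdot 29 \left(- \frac{1}{3}\right) = 3 \left(- \frac{29}{3}\right) = -29$)
$\left(M + 64\right) P{\left(5 \right)} - 155 = \left(-29 + 64\right) 5 - 155 = 35 \cdot 5 - 155 = 175 - 155 = 20$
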